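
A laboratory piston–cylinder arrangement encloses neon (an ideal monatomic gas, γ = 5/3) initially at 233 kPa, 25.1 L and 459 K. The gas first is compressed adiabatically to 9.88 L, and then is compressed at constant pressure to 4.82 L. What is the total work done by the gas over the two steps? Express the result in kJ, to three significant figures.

W_total ≈ -13.1 kJ

Step 1 (adiabatic): W = (P₁V₁ − P₂V₂)/(γ−1) = (5848 − 10889)/0.667 = -7561 J.
After step 1: P = 1102 kPa, V = 9.88 L, T = 854.6 K.
Step 2 (isobaric): W = PΔV = (1102 kPa)(4.82 − 9.88 L) = -5577 J.
W_total = -7561 − 5577 = -13137 J.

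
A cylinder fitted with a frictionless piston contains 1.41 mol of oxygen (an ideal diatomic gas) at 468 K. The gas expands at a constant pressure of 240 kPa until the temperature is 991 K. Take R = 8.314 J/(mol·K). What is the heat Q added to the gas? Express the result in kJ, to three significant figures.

Isobaric: W = nRΔT = (1.41)(8.314)(523) = 6131 J.
ΔU = nCᵥΔT with Cᵥ = 5R/2: ΔU = (1.41)(20.79)(523) = 15327 J.
Q = ΔU + W = 15327 + 6131 = 21458 J.

Q ≈ 21.5 kJ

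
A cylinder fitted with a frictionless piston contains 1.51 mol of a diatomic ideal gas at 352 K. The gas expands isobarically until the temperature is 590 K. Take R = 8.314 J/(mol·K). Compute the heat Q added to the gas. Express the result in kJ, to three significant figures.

Isobaric: W = nRΔT = (1.51)(8.314)(238) = 2988 J.
ΔU = nCᵥΔT with Cᵥ = 5R/2: ΔU = (1.51)(20.79)(238) = 7470 J.
Q = ΔU + W = 7470 + 2988 = 10458 J.

Q ≈ 10.5 kJ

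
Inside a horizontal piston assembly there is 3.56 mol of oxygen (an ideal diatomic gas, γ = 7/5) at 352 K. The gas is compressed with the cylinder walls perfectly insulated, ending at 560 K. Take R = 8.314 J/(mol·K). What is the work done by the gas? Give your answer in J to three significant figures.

W ≈ -15400 J

Adiabatic ⇒ Q = 0, so W_by = −ΔU = nCᵥ(T₁ − T₂).
Cᵥ = 5R/2 = 20.79 J/(mol·K).
W = (3.56)(20.79)(352 − 560) = -15391 J.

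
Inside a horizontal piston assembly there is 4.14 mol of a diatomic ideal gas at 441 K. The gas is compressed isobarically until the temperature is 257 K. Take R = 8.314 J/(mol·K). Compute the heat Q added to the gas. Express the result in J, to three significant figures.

Isobaric: W = nRΔT = (4.14)(8.314)(-184) = -6333 J.
ΔU = nCᵥΔT with Cᵥ = 5R/2: ΔU = (4.14)(20.79)(-184) = -15833 J.
Q = ΔU + W = -15833 − 6333 = -22166 J.

Q ≈ -22200 J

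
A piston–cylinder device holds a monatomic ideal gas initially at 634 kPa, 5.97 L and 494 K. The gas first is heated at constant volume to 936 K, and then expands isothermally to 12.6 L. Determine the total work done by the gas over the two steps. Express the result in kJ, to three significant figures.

Step 1 (isochoric): W = 0 (constant volume).
After step 1: P = 1201 kPa (V unchanged).
Step 2 (isothermal): W = P₁V₁ ln(V₂/V₁) = (7172) ln(12.6/5.97) = 5357 J.
W_total = 0 + 5357 = 5357 J.

W_total ≈ 5.36 kJ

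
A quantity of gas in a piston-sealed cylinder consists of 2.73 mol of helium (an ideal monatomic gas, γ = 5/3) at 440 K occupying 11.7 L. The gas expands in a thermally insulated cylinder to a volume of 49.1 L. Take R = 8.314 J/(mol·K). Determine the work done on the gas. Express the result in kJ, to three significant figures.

Adiabatic: TV^(γ−1) = const with γ = 5/3.
T₂ = T₁ (V₁/V₂)^(γ−1) = 440 × (11.7/49.1)^0.667 = 440 × 0.3844 = 169.1 K.
W_by = nCᵥ(T₁ − T₂) = (2.73)(12.47)(440 − 169.1) = 9222 J.
Work on gas = −W_by = -9222 J.

W ≈ -9.22 kJ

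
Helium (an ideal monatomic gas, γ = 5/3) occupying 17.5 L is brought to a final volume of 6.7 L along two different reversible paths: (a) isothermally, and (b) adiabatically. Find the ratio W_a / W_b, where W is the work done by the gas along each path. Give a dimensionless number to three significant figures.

Path (a) isothermal: W = P₁V₁ ln(V₂/V₁) → W_a/(P₁V₁) = -0.9601.
Path (b) adiabatic: W = P₁V₁(1 − (V₁/V₂)^(γ−1))/(γ−1) → W_b/(P₁V₁) = -1.345.
W_a / W_b = -0.9601 / -1.345 = 0.7139.

W_a / W_b ≈ 0.714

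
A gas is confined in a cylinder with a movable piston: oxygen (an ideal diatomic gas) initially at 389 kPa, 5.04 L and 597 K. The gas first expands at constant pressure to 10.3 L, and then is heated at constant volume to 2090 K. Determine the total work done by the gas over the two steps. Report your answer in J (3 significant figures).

Step 1 (isobaric): W = PΔV = (389 kPa)(10.3 − 5.04 L) = 2046 J.
Step 2 (isochoric): W = 0 (constant volume).
W_total = 2046 + 0 = 2046 J.

W_total ≈ 2050 J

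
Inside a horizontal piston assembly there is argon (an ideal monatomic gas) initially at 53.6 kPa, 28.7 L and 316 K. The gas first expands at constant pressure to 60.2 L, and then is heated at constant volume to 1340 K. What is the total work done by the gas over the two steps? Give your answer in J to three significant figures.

Step 1 (isobaric): W = PΔV = (53.6 kPa)(60.2 − 28.7 L) = 1688 J.
Step 2 (isochoric): W = 0 (constant volume).
W_total = 1688 + 0 = 1688 J.

W_total ≈ 1690 J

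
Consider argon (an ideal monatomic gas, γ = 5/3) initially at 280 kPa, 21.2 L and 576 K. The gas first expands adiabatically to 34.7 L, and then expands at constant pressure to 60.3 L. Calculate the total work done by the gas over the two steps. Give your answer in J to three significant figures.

Step 1 (adiabatic): W = (P₁V₁ − P₂V₂)/(γ−1) = (5936 − 4274)/0.667 = 2493 J.
After step 1: P = 123.2 kPa, V = 34.7 L, T = 414.7 K.
Step 2 (isobaric): W = PΔV = (123.2 kPa)(60.3 − 34.7 L) = 3153 J.
W_total = 2493 + 3153 = 5646 J.

W_total ≈ 5650 J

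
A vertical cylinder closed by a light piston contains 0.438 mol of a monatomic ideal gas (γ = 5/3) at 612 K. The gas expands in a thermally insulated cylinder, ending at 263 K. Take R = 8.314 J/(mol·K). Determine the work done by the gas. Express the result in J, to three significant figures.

W ≈ 1910 J

Adiabatic ⇒ Q = 0, so W_by = −ΔU = nCᵥ(T₁ − T₂).
Cᵥ = 3R/2 = 12.47 J/(mol·K).
W = (0.438)(12.47)(612 − 263) = 1906 J.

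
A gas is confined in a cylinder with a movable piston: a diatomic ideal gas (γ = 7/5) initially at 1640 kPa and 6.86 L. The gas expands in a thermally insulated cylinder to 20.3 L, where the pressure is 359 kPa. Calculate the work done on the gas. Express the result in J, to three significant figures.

Adiabatic: W = (P₁V₁ − P₂V₂)/(γ − 1) with γ = 7/5.
P₁V₁ = 11250 J, P₂V₂ = 7288 J.
W = (11250 − 7288) / 0.4 = 9907 J.
Work on gas = −W_by = -9907 J.

W ≈ -9910 J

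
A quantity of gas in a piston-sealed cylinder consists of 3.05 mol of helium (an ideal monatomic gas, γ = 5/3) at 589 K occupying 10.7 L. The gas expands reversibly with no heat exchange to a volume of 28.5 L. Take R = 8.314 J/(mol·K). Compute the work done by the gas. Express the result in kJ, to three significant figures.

Adiabatic: TV^(γ−1) = const with γ = 5/3.
T₂ = T₁ (V₁/V₂)^(γ−1) = 589 × (10.7/28.5)^0.667 = 589 × 0.5204 = 306.5 K.
W_by = nCᵥ(T₁ − T₂) = (3.05)(12.47)(589 − 306.5) = 10744 J.

W ≈ 10.7 kJ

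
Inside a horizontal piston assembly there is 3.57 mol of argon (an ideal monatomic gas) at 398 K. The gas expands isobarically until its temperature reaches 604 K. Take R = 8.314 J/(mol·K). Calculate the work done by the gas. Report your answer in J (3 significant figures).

Isobaric: W = P ΔV = nR ΔT.
W = (3.57)(8.314)(604 − 398) = 6114 J.

W ≈ 6110 J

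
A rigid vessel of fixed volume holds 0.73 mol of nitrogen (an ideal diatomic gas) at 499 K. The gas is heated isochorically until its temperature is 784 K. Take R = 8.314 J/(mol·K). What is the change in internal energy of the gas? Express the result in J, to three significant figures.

Constant volume ⇒ W = 0, so Q = ΔU = nCᵥΔT with Cᵥ = 5R/2 = 20.79 J/(mol·K).
ΔU = (0.73)(20.79)(784 − 499) = 4324 J.

ΔU ≈ 4320 J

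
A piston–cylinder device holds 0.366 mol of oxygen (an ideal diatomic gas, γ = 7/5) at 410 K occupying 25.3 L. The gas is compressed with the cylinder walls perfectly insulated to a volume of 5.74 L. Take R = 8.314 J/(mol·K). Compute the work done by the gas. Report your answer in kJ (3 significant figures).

W ≈ -2.53 kJ

Adiabatic: TV^(γ−1) = const with γ = 7/5.
T₂ = T₁ (V₁/V₂)^(γ−1) = 410 × (25.3/5.74)^0.4 = 410 × 1.81 = 742.1 K.
W_by = nCᵥ(T₁ − T₂) = (0.366)(20.79)(410 − 742.1) = -2526 J.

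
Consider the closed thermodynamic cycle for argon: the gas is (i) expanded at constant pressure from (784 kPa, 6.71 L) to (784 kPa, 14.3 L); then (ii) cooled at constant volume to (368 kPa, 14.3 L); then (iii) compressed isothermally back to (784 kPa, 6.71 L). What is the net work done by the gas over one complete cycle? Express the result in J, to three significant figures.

W_net ≈ 1970 J

Leg (i): W = PΔV = (784)(14.3 − 6.71) = 5951 J.
Leg (ii): W = 0.
Leg (iii): W = PᵢVᵢ ln(V_f/Vᵢ) = (5262) ln(6.71/14.3) = -3982 J.
W_net = 5951 − 3982 = 1969 J.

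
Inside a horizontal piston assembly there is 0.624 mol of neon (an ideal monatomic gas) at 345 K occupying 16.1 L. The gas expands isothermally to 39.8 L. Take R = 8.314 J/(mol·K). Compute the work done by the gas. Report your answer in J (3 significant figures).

W ≈ 1620 J

Isothermal: W = nRT ln(V₂/V₁).
W = (0.624)(8.314)(345) × ln(39.8/16.1)
  = 1790 × 0.905
W_by_gas = 1620 J.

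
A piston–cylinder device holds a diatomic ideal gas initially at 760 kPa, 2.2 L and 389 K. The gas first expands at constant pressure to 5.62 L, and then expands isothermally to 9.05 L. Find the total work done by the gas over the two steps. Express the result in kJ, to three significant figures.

Step 1 (isobaric): W = PΔV = (760 kPa)(5.62 − 2.2 L) = 2599 J.
After step 1: P = 760 kPa, V = 5.62 L, T = 993.7 K.
Step 2 (isothermal): W = P₁V₁ ln(V₂/V₁) = (4271) ln(9.05/5.62) = 2035 J.
W_total = 2599 + 2035 = 4634 J.

W_total ≈ 4.63 kJ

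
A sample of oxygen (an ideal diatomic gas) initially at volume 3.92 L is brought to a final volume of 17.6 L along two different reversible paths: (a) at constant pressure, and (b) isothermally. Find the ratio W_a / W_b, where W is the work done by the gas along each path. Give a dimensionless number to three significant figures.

W_a / W_b ≈ 2.32

Path (a) isobaric: W = P₁(V₂ − V₁) → W_a/(P₁V₁) = 3.49.
Path (b) isothermal: W = P₁V₁ ln(V₂/V₁) → W_b/(P₁V₁) = 1.502.
W_a / W_b = 3.49 / 1.502 = 2.324.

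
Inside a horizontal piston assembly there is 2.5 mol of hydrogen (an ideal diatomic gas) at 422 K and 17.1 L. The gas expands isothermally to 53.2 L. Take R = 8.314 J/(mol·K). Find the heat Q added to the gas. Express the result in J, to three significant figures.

Q ≈ 9960 J

Isothermal ⇒ ΔU = 0, so Q = W = nRT ln(V₂/V₁).
Q = (2.5)(8.314)(422) ln(53.2/17.1) = 8771 × 1.135 = 9955 J.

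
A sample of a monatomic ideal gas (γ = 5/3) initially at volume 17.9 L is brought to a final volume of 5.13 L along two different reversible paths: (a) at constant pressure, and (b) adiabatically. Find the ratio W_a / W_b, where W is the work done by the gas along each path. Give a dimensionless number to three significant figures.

Path (a) isobaric: W = P₁(V₂ − V₁) → W_a/(P₁V₁) = -0.7134.
Path (b) adiabatic: W = P₁V₁(1 − (V₁/V₂)^(γ−1))/(γ−1) → W_b/(P₁V₁) = -1.951.
W_a / W_b = -0.7134 / -1.951 = 0.3657.

W_a / W_b ≈ 0.366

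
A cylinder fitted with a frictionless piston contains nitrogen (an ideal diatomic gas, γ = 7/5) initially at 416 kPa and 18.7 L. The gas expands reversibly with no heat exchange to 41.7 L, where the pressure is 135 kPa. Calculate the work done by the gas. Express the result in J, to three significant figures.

Adiabatic: W = (P₁V₁ − P₂V₂)/(γ − 1) with γ = 7/5.
P₁V₁ = 7779 J, P₂V₂ = 5630 J.
W = (7779 − 5630) / 0.4 = 5374 J.

W ≈ 5370 J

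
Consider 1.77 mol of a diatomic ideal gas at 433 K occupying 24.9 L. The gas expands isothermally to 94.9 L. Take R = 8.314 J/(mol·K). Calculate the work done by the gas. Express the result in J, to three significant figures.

W ≈ 8530 J

Isothermal: W = nRT ln(V₂/V₁).
W = (1.77)(8.314)(433) × ln(94.9/24.9)
  = 6372 × 1.338
W_by_gas = 8525 J.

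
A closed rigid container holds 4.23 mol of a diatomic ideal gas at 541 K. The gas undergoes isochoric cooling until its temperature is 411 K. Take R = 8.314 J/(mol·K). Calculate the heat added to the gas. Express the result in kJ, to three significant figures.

Constant volume ⇒ W = 0, so Q = ΔU = nCᵥΔT with Cᵥ = 5R/2 = 20.79 J/(mol·K).
ΔU = (4.23)(20.79)(411 − 541) = -11430 J.

Q ≈ -11.4 kJ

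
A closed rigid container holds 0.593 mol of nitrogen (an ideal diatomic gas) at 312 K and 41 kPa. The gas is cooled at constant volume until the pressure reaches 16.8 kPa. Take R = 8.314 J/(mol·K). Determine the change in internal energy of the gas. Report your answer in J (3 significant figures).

Constant volume ⇒ W = 0, so Q = ΔU = nCᵥΔT with Cᵥ = 5R/2 = 20.79 J/(mol·K).
At constant V, T₂/T₁ = P₂/P₁ ⇒ ΔT = T₁(P₂/P₁ − 1) = 312·(16.8/41 − 1) = -184.2 K.
ΔU = (0.593)(20.79)(-184.2) = -2270 J.

ΔU ≈ -2270 J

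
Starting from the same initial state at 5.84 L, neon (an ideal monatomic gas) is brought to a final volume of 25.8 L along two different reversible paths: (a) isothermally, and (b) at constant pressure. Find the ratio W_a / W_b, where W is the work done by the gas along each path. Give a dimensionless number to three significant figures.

Path (a) isothermal: W = P₁V₁ ln(V₂/V₁) → W_a/(P₁V₁) = 1.486.
Path (b) isobaric: W = P₁(V₂ − V₁) → W_b/(P₁V₁) = 3.418.
W_a / W_b = 1.486 / 3.418 = 0.4347.

W_a / W_b ≈ 0.435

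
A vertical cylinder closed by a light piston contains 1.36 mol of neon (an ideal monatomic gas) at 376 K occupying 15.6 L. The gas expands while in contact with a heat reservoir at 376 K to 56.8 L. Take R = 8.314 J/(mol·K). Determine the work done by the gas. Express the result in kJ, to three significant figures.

W ≈ 5.49 kJ

Isothermal: W = nRT ln(V₂/V₁).
W = (1.36)(8.314)(376) × ln(56.8/15.6)
  = 4251 × 1.292
W_by_gas = 5494 J.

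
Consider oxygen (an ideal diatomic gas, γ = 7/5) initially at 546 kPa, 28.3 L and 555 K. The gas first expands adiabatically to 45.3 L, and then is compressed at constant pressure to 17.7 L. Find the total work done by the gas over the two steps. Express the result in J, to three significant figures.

Step 1 (adiabatic): W = (P₁V₁ − P₂V₂)/(γ−1) = (15452 − 12801)/0.4 = 6626 J.
After step 1: P = 282.6 kPa, V = 45.3 L, T = 459.8 K.
Step 2 (isobaric): W = PΔV = (282.6 kPa)(17.7 − 45.3 L) = -7799 J.
W_total = 6626 − 7799 = -1173 J.

W_total ≈ -1170 J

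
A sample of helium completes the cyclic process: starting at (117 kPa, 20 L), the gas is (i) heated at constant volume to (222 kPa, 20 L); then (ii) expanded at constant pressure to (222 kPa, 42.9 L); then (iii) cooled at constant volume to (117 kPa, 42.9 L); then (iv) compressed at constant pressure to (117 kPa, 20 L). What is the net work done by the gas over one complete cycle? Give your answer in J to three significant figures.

W_net ≈ 2400 J

Constant-volume legs do no work.
W(ii) = (222)(42.9 − 20) = 5084 J; W(iv) = (117)(20 − 42.9) = -2679 J.
W_net = 5084 − 2679 = 2404 J (the clockwise enclosed area).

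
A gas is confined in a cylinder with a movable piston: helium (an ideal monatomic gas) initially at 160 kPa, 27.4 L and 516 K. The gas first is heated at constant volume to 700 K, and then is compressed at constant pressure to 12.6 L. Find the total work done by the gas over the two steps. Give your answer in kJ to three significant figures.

Step 1 (isochoric): W = 0 (constant volume).
After step 1: P = 217.1 kPa (V unchanged).
Step 2 (isobaric): W = PΔV = (217.1 kPa)(12.6 − 27.4 L) = -3212 J.
W_total = 0 − 3212 = -3212 J.

W_total ≈ -3.21 kJ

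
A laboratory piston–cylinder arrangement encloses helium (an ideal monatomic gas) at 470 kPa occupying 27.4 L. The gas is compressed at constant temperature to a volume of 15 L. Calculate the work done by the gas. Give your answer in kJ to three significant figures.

Isothermal: W = nRT ln(V₂/V₁) = P₁V₁ ln(V₂/V₁).
P₁V₁ = (470 kPa)(27.4 L) = 12878 J.
W = 12878 × ln(15/27.4) = 12878 × -0.6025
W_by_gas = -7759 J.

W ≈ -7.76 kJ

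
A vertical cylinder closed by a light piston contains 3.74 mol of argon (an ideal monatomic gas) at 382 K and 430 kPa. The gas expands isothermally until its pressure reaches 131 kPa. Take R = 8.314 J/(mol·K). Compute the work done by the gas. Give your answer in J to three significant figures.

W ≈ 14100 J

Isothermal process: W = nRT ln(V₂/V₁) = nRT ln(P₁/P₂).
W = (3.74)(8.314)(382) × ln(430/131)
  = 11878 × ln(3.282) = 11878 × 1.189
W_by_gas = 14118 J.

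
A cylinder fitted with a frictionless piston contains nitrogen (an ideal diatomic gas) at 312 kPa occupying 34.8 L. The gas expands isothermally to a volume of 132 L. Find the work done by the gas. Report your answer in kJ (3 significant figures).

Isothermal: W = nRT ln(V₂/V₁) = P₁V₁ ln(V₂/V₁).
P₁V₁ = (312 kPa)(34.8 L) = 10858 J.
W = 10858 × ln(132/34.8) = 10858 × 1.333
W_by_gas = 14475 J.

W ≈ 14.5 kJ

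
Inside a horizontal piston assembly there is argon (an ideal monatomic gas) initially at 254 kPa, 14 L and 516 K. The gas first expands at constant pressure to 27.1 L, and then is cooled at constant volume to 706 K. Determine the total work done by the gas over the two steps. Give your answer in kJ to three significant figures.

Step 1 (isobaric): W = PΔV = (254 kPa)(27.1 − 14 L) = 3327 J.
Step 2 (isochoric): W = 0 (constant volume).
W_total = 3327 + 0 = 3327 J.

W_total ≈ 3.33 kJ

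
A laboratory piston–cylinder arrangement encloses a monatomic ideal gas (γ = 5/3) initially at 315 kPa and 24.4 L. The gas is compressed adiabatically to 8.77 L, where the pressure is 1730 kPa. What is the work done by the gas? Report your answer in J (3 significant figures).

Adiabatic: W = (P₁V₁ − P₂V₂)/(γ − 1) with γ = 5/3.
P₁V₁ = 7686 J, P₂V₂ = 15172 J.
W = (7686 − 15172) / 0.6667 = -11229 J.

W ≈ -11200 J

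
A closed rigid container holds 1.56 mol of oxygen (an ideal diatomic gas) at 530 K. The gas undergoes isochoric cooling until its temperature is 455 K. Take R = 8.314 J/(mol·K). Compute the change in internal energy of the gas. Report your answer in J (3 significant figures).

ΔU ≈ -2430 J

Constant volume ⇒ W = 0, so Q = ΔU = nCᵥΔT with Cᵥ = 5R/2 = 20.79 J/(mol·K).
ΔU = (1.56)(20.79)(455 − 530) = -2432 J.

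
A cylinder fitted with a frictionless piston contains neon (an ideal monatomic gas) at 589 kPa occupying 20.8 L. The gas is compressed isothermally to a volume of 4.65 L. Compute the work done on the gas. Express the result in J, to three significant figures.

Isothermal: W = nRT ln(V₂/V₁) = P₁V₁ ln(V₂/V₁).
P₁V₁ = (589 kPa)(20.8 L) = 12251 J.
W = 12251 × ln(4.65/20.8) = 12251 × -1.498
W_by_gas = -18353 J; work on gas = −W_by = 18353 J.

W ≈ 18400 J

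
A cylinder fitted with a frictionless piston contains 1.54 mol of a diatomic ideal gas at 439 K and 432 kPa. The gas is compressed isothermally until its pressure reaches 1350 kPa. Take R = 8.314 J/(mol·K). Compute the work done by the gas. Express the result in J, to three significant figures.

W ≈ -6400 J

Isothermal process: W = nRT ln(V₂/V₁) = nRT ln(P₁/P₂).
W = (1.54)(8.314)(439) × ln(432/1350)
  = 5621 × ln(0.32) = 5621 × -1.139
W_by_gas = -6404 J.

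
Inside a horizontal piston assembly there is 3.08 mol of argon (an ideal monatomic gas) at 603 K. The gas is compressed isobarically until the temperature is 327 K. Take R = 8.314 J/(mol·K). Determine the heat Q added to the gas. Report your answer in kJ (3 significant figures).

Q ≈ -17.7 kJ

Isobaric: W = nRΔT = (3.08)(8.314)(-276) = -7068 J.
ΔU = nCᵥΔT with Cᵥ = 3R/2: ΔU = (3.08)(12.47)(-276) = -10601 J.
Q = ΔU + W = -10601 − 7068 = -17669 J.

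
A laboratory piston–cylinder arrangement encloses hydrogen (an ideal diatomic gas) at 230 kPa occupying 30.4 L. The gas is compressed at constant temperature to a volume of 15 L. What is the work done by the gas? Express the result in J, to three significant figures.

Isothermal: W = nRT ln(V₂/V₁) = P₁V₁ ln(V₂/V₁).
P₁V₁ = (230 kPa)(30.4 L) = 6992 J.
W = 6992 × ln(15/30.4) = 6992 × -0.7064
W_by_gas = -4939 J.

W ≈ -4940 J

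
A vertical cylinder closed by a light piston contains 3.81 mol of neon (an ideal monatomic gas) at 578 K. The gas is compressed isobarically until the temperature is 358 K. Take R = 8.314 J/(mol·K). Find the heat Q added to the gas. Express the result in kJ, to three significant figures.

Isobaric: W = nRΔT = (3.81)(8.314)(-220) = -6969 J.
ΔU = nCᵥΔT with Cᵥ = 3R/2: ΔU = (3.81)(12.47)(-220) = -10453 J.
Q = ΔU + W = -10453 − 6969 = -17422 J.

Q ≈ -17.4 kJ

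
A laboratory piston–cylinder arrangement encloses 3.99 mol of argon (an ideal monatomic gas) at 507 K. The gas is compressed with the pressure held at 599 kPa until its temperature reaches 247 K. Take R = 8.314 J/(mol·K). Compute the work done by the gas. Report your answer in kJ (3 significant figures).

Isobaric: W = P ΔV = nR ΔT.
W = (3.99)(8.314)(247 − 507) = -8625 J.

W ≈ -8.62 kJ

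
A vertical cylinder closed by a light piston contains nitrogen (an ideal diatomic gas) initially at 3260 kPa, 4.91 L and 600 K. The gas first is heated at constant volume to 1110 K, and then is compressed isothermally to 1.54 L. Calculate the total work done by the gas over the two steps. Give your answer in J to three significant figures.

Step 1 (isochoric): W = 0 (constant volume).
After step 1: P = 6031 kPa (V unchanged).
Step 2 (isothermal): W = P₁V₁ ln(V₂/V₁) = (29612) ln(1.54/4.91) = -34335 J.
W_total = 0 − 34335 = -34335 J.

W_total ≈ -34300 J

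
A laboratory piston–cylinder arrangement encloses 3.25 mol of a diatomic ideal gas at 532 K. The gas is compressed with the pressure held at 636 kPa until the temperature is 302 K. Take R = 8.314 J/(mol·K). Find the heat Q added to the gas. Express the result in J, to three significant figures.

Q ≈ -21800 J

Isobaric: W = nRΔT = (3.25)(8.314)(-230) = -6215 J.
ΔU = nCᵥΔT with Cᵥ = 5R/2: ΔU = (3.25)(20.79)(-230) = -15537 J.
Q = ΔU + W = -15537 − 6215 = -21752 J.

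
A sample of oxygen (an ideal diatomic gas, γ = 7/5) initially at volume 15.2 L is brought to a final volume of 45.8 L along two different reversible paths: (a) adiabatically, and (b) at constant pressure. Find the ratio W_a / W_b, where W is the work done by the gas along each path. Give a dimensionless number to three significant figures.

Path (a) adiabatic: W = P₁V₁(1 − (V₁/V₂)^(γ−1))/(γ−1) → W_a/(P₁V₁) = 0.8918.
Path (b) isobaric: W = P₁(V₂ − V₁) → W_b/(P₁V₁) = 2.013.
W_a / W_b = 0.8918 / 2.013 = 0.443.

W_a / W_b ≈ 0.443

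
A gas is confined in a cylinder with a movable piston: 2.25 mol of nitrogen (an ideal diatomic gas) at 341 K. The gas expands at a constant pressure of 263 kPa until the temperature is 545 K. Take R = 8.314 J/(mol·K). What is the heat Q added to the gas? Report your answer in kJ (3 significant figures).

Q ≈ 13.4 kJ

Isobaric: W = nRΔT = (2.25)(8.314)(204) = 3816 J.
ΔU = nCᵥΔT with Cᵥ = 5R/2: ΔU = (2.25)(20.79)(204) = 9540 J.
Q = ΔU + W = 9540 + 3816 = 13356 J.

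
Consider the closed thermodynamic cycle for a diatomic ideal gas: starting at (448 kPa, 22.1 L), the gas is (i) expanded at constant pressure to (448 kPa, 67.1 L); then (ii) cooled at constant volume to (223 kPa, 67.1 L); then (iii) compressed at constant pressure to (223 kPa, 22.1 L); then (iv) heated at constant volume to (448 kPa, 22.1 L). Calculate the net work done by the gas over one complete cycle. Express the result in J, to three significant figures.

Constant-volume legs do no work.
W(i) = (448)(67.1 − 22.1) = 20160 J; W(iii) = (223)(22.1 − 67.1) = -10035 J.
W_net = 20160 − 10035 = 10125 J (the clockwise enclosed area).

W_net ≈ 10100 J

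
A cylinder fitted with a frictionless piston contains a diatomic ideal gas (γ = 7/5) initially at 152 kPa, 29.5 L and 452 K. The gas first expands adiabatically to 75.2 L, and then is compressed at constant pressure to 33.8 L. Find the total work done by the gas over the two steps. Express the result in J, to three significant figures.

W_total ≈ 1800 J

Step 1 (adiabatic): W = (P₁V₁ − P₂V₂)/(γ−1) = (4484 − 3084)/0.4 = 3500 J.
After step 1: P = 41.01 kPa, V = 75.2 L, T = 310.9 K.
Step 2 (isobaric): W = PΔV = (41.01 kPa)(33.8 − 75.2 L) = -1698 J.
W_total = 3500 − 1698 = 1802 J.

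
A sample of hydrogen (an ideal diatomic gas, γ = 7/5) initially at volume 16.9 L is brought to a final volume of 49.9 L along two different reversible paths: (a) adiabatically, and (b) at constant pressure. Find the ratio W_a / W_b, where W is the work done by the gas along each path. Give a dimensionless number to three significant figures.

Path (a) adiabatic: W = P₁V₁(1 − (V₁/V₂)^(γ−1))/(γ−1) → W_a/(P₁V₁) = 0.8787.
Path (b) isobaric: W = P₁(V₂ − V₁) → W_b/(P₁V₁) = 1.953.
W_a / W_b = 0.8787 / 1.953 = 0.45.

W_a / W_b ≈ 0.450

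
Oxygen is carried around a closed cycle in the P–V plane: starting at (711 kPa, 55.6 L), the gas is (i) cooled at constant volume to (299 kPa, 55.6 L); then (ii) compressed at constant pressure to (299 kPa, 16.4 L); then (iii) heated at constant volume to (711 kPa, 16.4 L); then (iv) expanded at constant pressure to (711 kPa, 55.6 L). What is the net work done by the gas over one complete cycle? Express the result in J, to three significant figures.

W_net ≈ 16200 J

Constant-volume legs do no work.
W(ii) = (299)(16.4 − 55.6) = -11721 J; W(iv) = (711)(55.6 − 16.4) = 27871 J.
W_net = -11721 + 27871 = 16150 J (the clockwise enclosed area).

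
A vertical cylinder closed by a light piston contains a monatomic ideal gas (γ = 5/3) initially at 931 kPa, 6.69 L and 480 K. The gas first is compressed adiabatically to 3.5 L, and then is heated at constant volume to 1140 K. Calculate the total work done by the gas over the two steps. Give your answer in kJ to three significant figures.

W_total ≈ -5.05 kJ

Step 1 (adiabatic): W = (P₁V₁ − P₂V₂)/(γ−1) = (6228 − 9593)/0.667 = -5047 J.
Step 2 (isochoric): W = 0 (constant volume).
W_total = -5047 + 0 = -5047 J.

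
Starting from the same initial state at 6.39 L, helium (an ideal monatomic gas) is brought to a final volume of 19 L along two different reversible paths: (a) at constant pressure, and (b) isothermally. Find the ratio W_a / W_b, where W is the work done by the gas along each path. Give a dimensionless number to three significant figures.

W_a / W_b ≈ 1.81

Path (a) isobaric: W = P₁(V₂ − V₁) → W_a/(P₁V₁) = 1.973.
Path (b) isothermal: W = P₁V₁ ln(V₂/V₁) → W_b/(P₁V₁) = 1.09.
W_a / W_b = 1.973 / 1.09 = 1.811.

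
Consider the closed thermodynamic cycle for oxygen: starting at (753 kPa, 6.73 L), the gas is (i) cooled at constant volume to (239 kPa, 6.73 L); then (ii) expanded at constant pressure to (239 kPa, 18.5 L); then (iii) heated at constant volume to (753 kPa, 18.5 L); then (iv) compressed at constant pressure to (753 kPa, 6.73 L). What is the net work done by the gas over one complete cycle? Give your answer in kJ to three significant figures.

W_net ≈ -6.05 kJ

Constant-volume legs do no work.
W(ii) = (239)(18.5 − 6.73) = 2813 J; W(iv) = (753)(6.73 − 18.5) = -8863 J.
W_net = 2813 − 8863 = -6050 J (the counter-clockwise enclosed area).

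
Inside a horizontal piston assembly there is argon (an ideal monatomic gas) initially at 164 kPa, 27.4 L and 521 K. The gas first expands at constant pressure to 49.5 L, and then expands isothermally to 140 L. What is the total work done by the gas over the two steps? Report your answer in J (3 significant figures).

Step 1 (isobaric): W = PΔV = (164 kPa)(49.5 − 27.4 L) = 3624 J.
After step 1: P = 164 kPa, V = 49.5 L, T = 941.2 K.
Step 2 (isothermal): W = P₁V₁ ln(V₂/V₁) = (8118) ln(140/49.5) = 8440 J.
W_total = 3624 + 8440 = 12064 J.

W_total ≈ 12100 J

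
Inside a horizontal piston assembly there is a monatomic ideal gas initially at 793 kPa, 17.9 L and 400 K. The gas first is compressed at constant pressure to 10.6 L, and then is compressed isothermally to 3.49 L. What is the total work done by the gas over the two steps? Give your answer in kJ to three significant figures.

Step 1 (isobaric): W = PΔV = (793 kPa)(10.6 − 17.9 L) = -5789 J.
After step 1: P = 793 kPa, V = 10.6 L, T = 236.9 K.
Step 2 (isothermal): W = P₁V₁ ln(V₂/V₁) = (8406) ln(3.49/10.6) = -9338 J.
W_total = -5789 − 9338 = -15127 J.

W_total ≈ -15.1 kJ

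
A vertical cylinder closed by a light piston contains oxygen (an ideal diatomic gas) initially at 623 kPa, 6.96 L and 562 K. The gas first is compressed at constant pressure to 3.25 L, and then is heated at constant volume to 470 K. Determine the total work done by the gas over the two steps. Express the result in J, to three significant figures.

Step 1 (isobaric): W = PΔV = (623 kPa)(3.25 − 6.96 L) = -2311 J.
Step 2 (isochoric): W = 0 (constant volume).
W_total = -2311 + 0 = -2311 J.

W_total ≈ -2310 J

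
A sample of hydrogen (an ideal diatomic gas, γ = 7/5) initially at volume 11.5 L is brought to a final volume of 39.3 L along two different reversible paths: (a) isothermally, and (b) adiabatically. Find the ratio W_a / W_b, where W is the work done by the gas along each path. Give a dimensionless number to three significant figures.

Path (a) isothermal: W = P₁V₁ ln(V₂/V₁) → W_a/(P₁V₁) = 1.229.
Path (b) adiabatic: W = P₁V₁(1 − (V₁/V₂)^(γ−1))/(γ−1) → W_b/(P₁V₁) = 0.9708.
W_a / W_b = 1.229 / 0.9708 = 1.266.

W_a / W_b ≈ 1.27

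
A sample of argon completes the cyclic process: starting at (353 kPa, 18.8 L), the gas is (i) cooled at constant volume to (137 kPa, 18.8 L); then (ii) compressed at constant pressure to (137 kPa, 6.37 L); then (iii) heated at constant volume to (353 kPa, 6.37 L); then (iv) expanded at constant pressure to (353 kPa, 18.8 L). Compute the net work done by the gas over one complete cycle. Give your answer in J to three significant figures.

W_net ≈ 2680 J

Constant-volume legs do no work.
W(ii) = (137)(6.37 − 18.8) = -1703 J; W(iv) = (353)(18.8 − 6.37) = 4388 J.
W_net = -1703 + 4388 = 2685 J (the clockwise enclosed area).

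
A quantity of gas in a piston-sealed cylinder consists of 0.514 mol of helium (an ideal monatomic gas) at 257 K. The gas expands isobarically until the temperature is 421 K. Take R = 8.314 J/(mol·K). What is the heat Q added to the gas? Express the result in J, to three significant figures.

Q ≈ 1750 J

Isobaric: W = nRΔT = (0.514)(8.314)(164) = 700.8 J.
ΔU = nCᵥΔT with Cᵥ = 3R/2: ΔU = (0.514)(12.47)(164) = 1051 J.
Q = ΔU + W = 1051 + 700.8 = 1752 J.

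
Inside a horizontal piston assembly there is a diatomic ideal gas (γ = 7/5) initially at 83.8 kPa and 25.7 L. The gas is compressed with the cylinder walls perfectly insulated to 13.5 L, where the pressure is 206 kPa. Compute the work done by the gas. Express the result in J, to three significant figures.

W ≈ -1570 J

Adiabatic: W = (P₁V₁ − P₂V₂)/(γ − 1) with γ = 7/5.
P₁V₁ = 2154 J, P₂V₂ = 2781 J.
W = (2154 − 2781) / 0.4 = -1568 J.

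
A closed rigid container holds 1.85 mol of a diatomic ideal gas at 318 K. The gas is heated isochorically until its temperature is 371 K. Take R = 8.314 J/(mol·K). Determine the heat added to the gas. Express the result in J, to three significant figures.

Constant volume ⇒ W = 0, so Q = ΔU = nCᵥΔT with Cᵥ = 5R/2 = 20.79 J/(mol·K).
ΔU = (1.85)(20.79)(371 − 318) = 2038 J.

Q ≈ 2040 J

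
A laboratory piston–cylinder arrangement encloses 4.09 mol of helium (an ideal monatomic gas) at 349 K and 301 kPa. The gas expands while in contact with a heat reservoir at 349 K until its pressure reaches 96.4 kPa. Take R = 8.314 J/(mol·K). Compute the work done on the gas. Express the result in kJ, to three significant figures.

W ≈ -13.5 kJ

Isothermal process: W = nRT ln(V₂/V₁) = nRT ln(P₁/P₂).
W = (4.09)(8.314)(349) × ln(301/96.4)
  = 11867 × ln(3.122) = 11867 × 1.139
W_by_gas = 13512 J; work on gas = −W_by = -13512 J.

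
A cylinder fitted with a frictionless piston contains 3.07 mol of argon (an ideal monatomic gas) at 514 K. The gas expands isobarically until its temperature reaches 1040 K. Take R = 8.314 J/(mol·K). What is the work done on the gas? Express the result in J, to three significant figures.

Isobaric: W = P ΔV = nR ΔT.
W = (3.07)(8.314)(1040 − 514) = 13426 J.
Work on gas = −W_by = -13426 J.

W ≈ -13400 J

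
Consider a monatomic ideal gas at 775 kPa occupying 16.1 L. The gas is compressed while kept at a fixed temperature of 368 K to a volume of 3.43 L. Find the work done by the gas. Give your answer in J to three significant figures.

W ≈ -19300 J

Isothermal: W = nRT ln(V₂/V₁) = P₁V₁ ln(V₂/V₁).
P₁V₁ = (775 kPa)(16.1 L) = 12478 J.
W = 12478 × ln(3.43/16.1) = 12478 × -1.546
W_by_gas = -19293 J.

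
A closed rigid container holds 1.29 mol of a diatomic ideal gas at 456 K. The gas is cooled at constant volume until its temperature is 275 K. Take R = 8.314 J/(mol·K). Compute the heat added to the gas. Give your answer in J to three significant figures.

Q ≈ -4850 J

Constant volume ⇒ W = 0, so Q = ΔU = nCᵥΔT with Cᵥ = 5R/2 = 20.79 J/(mol·K).
ΔU = (1.29)(20.79)(275 − 456) = -4853 J.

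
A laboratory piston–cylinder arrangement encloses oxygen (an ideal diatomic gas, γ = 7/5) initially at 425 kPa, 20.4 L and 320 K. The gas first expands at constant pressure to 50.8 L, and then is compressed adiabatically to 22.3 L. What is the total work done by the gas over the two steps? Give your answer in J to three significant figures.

Step 1 (isobaric): W = PΔV = (425 kPa)(50.8 − 20.4 L) = 12920 J.
After step 1: P = 425 kPa, V = 50.8 L, T = 796.9 K.
Step 2 (adiabatic): W = (P₁V₁ − P₂V₂)/(γ−1) = (21590 − 30011)/0.4 = -21052 J.
W_total = 12920 − 21052 = -8132 J.

W_total ≈ -8130 J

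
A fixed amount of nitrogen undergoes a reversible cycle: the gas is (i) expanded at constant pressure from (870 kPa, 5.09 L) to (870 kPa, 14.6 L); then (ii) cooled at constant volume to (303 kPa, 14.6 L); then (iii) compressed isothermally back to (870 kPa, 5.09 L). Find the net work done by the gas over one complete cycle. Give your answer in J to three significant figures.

Leg (i): W = PΔV = (870)(14.6 − 5.09) = 8274 J.
Leg (ii): W = 0.
Leg (iii): W = PᵢVᵢ ln(V_f/Vᵢ) = (4424) ln(5.09/14.6) = -4662 J.
W_net = 8274 − 4662 = 3612 J.

W_net ≈ 3610 J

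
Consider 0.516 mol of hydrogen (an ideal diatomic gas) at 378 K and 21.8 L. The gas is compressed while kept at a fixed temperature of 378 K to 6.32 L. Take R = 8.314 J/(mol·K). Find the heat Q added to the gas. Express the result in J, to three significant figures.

Q ≈ -2010 J

Isothermal ⇒ ΔU = 0, so Q = W = nRT ln(V₂/V₁).
Q = (0.516)(8.314)(378) ln(6.32/21.8) = 1622 × -1.238 = -2008 J.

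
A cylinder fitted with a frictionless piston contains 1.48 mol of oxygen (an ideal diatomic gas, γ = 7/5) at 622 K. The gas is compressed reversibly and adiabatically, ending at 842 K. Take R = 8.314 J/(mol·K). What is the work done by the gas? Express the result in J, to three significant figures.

W ≈ -6770 J

Adiabatic ⇒ Q = 0, so W_by = −ΔU = nCᵥ(T₁ − T₂).
Cᵥ = 5R/2 = 20.79 J/(mol·K).
W = (1.48)(20.79)(622 − 842) = -6768 J.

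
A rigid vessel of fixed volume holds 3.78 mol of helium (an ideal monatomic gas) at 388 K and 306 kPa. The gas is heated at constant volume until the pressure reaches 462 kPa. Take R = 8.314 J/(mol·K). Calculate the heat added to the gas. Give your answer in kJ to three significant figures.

Q ≈ 9.32 kJ

Constant volume ⇒ W = 0, so Q = ΔU = nCᵥΔT with Cᵥ = 3R/2 = 12.47 J/(mol·K).
At constant V, T₂/T₁ = P₂/P₁ ⇒ ΔT = T₁(P₂/P₁ − 1) = 388·(462/306 − 1) = 197.8 K.
ΔU = (3.78)(12.47)(197.8) = 9325 J.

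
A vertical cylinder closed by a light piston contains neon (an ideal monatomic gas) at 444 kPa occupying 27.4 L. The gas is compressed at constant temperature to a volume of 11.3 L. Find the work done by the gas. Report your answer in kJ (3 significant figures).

W ≈ -10.8 kJ

Isothermal: W = nRT ln(V₂/V₁) = P₁V₁ ln(V₂/V₁).
P₁V₁ = (444 kPa)(27.4 L) = 12166 J.
W = 12166 × ln(11.3/27.4) = 12166 × -0.8857
W_by_gas = -10776 J.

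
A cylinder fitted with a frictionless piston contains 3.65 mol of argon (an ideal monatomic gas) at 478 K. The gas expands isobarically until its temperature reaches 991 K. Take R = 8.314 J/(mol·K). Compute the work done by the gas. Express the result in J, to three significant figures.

W ≈ 15600 J

Isobaric: W = P ΔV = nR ΔT.
W = (3.65)(8.314)(991 − 478) = 15568 J.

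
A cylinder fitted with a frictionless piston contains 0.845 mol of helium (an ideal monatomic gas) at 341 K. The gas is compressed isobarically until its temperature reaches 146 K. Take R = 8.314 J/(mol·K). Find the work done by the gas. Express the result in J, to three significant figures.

Isobaric: W = P ΔV = nR ΔT.
W = (0.845)(8.314)(146 − 341) = -1370 J.

W ≈ -1370 J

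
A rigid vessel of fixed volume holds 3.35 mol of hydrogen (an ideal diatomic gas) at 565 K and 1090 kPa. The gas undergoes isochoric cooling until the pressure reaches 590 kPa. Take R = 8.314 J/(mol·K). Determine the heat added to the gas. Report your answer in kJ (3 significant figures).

Constant volume ⇒ W = 0, so Q = ΔU = nCᵥΔT with Cᵥ = 5R/2 = 20.79 J/(mol·K).
At constant V, T₂/T₁ = P₂/P₁ ⇒ ΔT = T₁(P₂/P₁ − 1) = 565·(590/1090 − 1) = -259.2 K.
ΔU = (3.35)(20.79)(-259.2) = -18046 J.

Q ≈ -18.0 kJ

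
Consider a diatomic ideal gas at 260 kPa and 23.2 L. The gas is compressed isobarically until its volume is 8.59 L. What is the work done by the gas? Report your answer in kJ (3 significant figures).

Isobaric: W = P ΔV.
W = (260 kPa)(8.59 − 23.2 L) = (260)(-14.61) = -3799 J.

W ≈ -3.80 kJ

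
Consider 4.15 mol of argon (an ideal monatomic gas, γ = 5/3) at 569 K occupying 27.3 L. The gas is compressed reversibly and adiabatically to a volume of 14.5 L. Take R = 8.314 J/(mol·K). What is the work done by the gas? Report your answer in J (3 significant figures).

W ≈ -15500 J

Adiabatic: TV^(γ−1) = const with γ = 5/3.
T₂ = T₁ (V₁/V₂)^(γ−1) = 569 × (27.3/14.5)^0.667 = 569 × 1.525 = 867.6 K.
W_by = nCᵥ(T₁ − T₂) = (4.15)(12.47)(569 − 867.6) = -15453 J.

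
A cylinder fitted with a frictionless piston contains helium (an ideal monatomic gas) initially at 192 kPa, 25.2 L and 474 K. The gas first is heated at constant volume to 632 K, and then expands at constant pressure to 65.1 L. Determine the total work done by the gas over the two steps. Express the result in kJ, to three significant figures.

Step 1 (isochoric): W = 0 (constant volume).
After step 1: P = 256 kPa (V unchanged).
Step 2 (isobaric): W = PΔV = (256 kPa)(65.1 − 25.2 L) = 10214 J.
W_total = 0 + 10214 = 10214 J.

W_total ≈ 10.2 kJ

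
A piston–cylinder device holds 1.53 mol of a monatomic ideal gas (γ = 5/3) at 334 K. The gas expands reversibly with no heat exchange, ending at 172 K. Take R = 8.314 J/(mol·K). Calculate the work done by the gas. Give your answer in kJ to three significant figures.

Adiabatic ⇒ Q = 0, so W_by = −ΔU = nCᵥ(T₁ − T₂).
Cᵥ = 3R/2 = 12.47 J/(mol·K).
W = (1.53)(12.47)(334 − 172) = 3091 J.

W ≈ 3.09 kJ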